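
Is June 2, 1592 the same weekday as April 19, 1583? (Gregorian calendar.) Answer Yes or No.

Yes

From Apr 19, 1583 to Jun 2, 1592 is 3332 days.
3332 mod 7 = 0, so they are the same weekday.
(Apr 19, 1583 is a Tuesday; Jun 2, 1592 is a Tuesday.)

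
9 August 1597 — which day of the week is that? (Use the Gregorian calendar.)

Doomsday rule: the anchor day for the 1500s is Wednesday. For year 97: 97÷12 = 8 r 1, and 1÷4 = 0, so 8+1+0 = 9.
Wednesday + 9 ≡ Friday — that's 1597's doomsday.
In August the doomsday date is Aug 8.
Aug 9 is 1 day after Aug 8; 1 mod 7 = 1, so Friday + 1 = Saturday.

Saturday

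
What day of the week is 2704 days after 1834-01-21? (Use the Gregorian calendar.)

First find the weekday of Jan 21, 1834. Doomsday rule: the anchor day for the 1800s is Friday. For year 34: 34÷12 = 2 r 10, and 10÷4 = 2, so 2+10+2 = 14.
Friday + 14 ≡ Friday — that's 1834's doomsday.
In January the doomsday date is Jan 3 (1834 is not a leap year).
Jan 21 is 18 days after Jan 3; 18 mod 7 = 4, so Friday + 4 = Tuesday.
2704 mod 7 = 2, so 2704 days after a Tuesday is Tuesday + 2 = Thursday.

Thursday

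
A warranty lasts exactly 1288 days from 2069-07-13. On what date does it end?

+365 (one year) → Jul 13, 2070 (923 left).
+365 (one year) → Jul 13, 2071 (558 left).
+366 (one year; includes Feb 29, 2072) → Jul 13, 2072 (192 left).
Jul has 31 days: +19 → Aug 1, 2072 (173 left).
Aug has 31 days: +31 → Sep 1, 2072 (142 left).
Sep has 30 days: +30 → Oct 1, 2072 (112 left).
Oct has 31 days: +31 → Nov 1, 2072 (81 left).
Nov has 30 days: +30 → Dec 1, 2072 (51 left).
Dec has 31 days: +31 → Jan 1, 2073 (20 left).
+20 → Jan 21, 2073.

January 21, 2073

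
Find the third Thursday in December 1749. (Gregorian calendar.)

December 18, 1749

December 1, 1749 is a Monday.
The first Thursday is therefore December 4 (3 days later).
The third Thursday is 4 + 2×7 = December 18.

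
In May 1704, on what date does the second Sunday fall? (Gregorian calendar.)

May 1, 1704 is a Thursday.
The first Sunday is therefore May 4 (3 days later).
The second Sunday is 4 + 1×7 = May 11.

May 11, 1704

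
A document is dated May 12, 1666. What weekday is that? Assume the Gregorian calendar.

Wednesday

Doomsday rule: the anchor day for the 1600s is Tuesday. For year 66: 66÷12 = 5 r 6, and 6÷4 = 1, so 5+6+1 = 12.
Tuesday + 12 ≡ Sunday — that's 1666's doomsday.
In May the doomsday date is May 9.
May 12 is 3 days after May 9; 3 mod 7 = 3, so Sunday + 3 = Wednesday.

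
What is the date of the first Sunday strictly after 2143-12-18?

December 22, 2143

Dec 18, 2143 is a Wednesday.
From Wednesday to the next Sunday is 4 days.
Dec 18, 2143 + 4 = Dec 22, 2143.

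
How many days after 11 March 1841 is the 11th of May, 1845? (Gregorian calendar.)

Mar 11, 1841 → Mar 11, 1842: 365 days.
Mar 11, 1842 → Mar 11, 1843: 365 days.
Mar 11, 1843 → Mar 11, 1844: 366 days (Feb 29, 1844 is in that span).
Mar 11, 1844 → Mar 11, 1845: 365 days.
Mar 11, 1845 → Apr 11, 1845: 31 days (March has 31).
Apr 11, 1845 → May 11, 1845: 30 days.
Total: 1522 days.

1522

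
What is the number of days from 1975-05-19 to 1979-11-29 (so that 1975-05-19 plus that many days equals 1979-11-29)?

1655

May 19, 1975 → May 19, 1976: 366 days (Feb 29, 1976 is in that span).
May 19, 1976 → May 19, 1977: 365 days.
May 19, 1977 → May 19, 1978: 365 days.
May 19, 1978 → May 19, 1979: 365 days.
May 19, 1979 → Jun 19, 1979: 31 days (May has 31).
Jun 19, 1979 → Jul 19, 1979: 30 days (June has 30).
Jul 19, 1979 → Aug 19, 1979: 31 days (July has 31).
Aug 19, 1979 → Sep 19, 1979: 31 days (August has 31).
Sep 19, 1979 → Oct 19, 1979: 30 days (September has 30).
Oct 19, 1979 → Nov 19, 1979: 31 days (October has 31).
Nov 19, 1979 → Nov 29, 1979: 10 days.
Total: 1655 days.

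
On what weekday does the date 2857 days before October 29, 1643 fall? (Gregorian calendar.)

First find the weekday of Oct 29, 1643. Doomsday rule: the anchor day for the 1600s is Tuesday. For year 43: 43÷12 = 3 r 7, and 7÷4 = 1, so 3+7+1 = 11.
Tuesday + 11 ≡ Saturday — that's 1643's doomsday.
In October the doomsday date is Oct 10.
Oct 29 is 19 days after Oct 10; 19 mod 7 = 5, so Saturday + 5 = Thursday.
2857 mod 7 = 1, so 2857 days before a Thursday is Thursday − 1 = Wednesday.

Wednesday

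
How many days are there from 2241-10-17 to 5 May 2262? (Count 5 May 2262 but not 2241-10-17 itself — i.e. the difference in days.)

Oct 17, 2241 → Oct 17, 2242: 365 days.
Oct 17, 2242 → Oct 17, 2243: 365 days.
Oct 17, 2243 → Oct 17, 2244: 366 days (Feb 29, 2244 is in that span).
Oct 17, 2244 → Oct 17, 2245: 365 days.
Oct 17, 2245 → Oct 17, 2246: 365 days.
Oct 17, 2246 → Oct 17, 2247: 365 days.
Oct 17, 2247 → Oct 17, 2248: 366 days (Feb 29, 2248 is in that span).
Oct 17, 2248 → Oct 17, 2249: 365 days.
Oct 17, 2249 → Oct 17, 2250: 365 days.
Oct 17, 2250 → Oct 17, 2251: 365 days.
Oct 17, 2251 → Oct 17, 2252: 366 days (Feb 29, 2252 is in that span).
Oct 17, 2252 → Oct 17, 2253: 365 days.
Oct 17, 2253 → Oct 17, 2254: 365 days.
Oct 17, 2254 → Oct 17, 2255: 365 days.
Oct 17, 2255 → Oct 17, 2256: 366 days (Feb 29, 2256 is in that span).
Oct 17, 2256 → Oct 17, 2257: 365 days.
Oct 17, 2257 → Oct 17, 2258: 365 days.
Oct 17, 2258 → Oct 17, 2259: 365 days.
Oct 17, 2259 → Oct 17, 2260: 366 days (Feb 29, 2260 is in that span).
Oct 17, 2260 → Oct 17, 2261: 365 days.
Oct 17, 2261 → Nov 17, 2261: 31 days (October has 31).
Nov 17, 2261 → Dec 17, 2261: 30 days (November has 30).
Dec 17, 2261 → Jan 17, 2262: 31 days (December has 31).
Jan 17, 2262 → Feb 17, 2262: 31 days (January has 31).
Feb 17, 2262 → Mar 17, 2262: 28 days (February has 28).
Mar 17, 2262 → Apr 17, 2262: 31 days (March has 31).
Apr 17, 2262 → May 5, 2262: 18 days.
Total: 7505 days.

7505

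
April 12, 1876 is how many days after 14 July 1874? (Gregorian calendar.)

Jul 14, 1874 → Jul 14, 1875: 365 days.
Jul 14, 1875 → Aug 14, 1875: 31 days (July has 31).
Aug 14, 1875 → Sep 14, 1875: 31 days (August has 31).
Sep 14, 1875 → Oct 14, 1875: 30 days (September has 30).
Oct 14, 1875 → Nov 14, 1875: 31 days (October has 31).
Nov 14, 1875 → Dec 14, 1875: 30 days (November has 30).
Dec 14, 1875 → Jan 14, 1876: 31 days (December has 31).
Jan 14, 1876 → Feb 14, 1876: 31 days (January has 31).
Feb 14, 1876 → Mar 14, 1876: 29 days (February has 29).
Mar 14, 1876 → Apr 12, 1876: 29 days.
Total: 638 days.

638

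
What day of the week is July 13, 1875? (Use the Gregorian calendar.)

Doomsday rule: the anchor day for the 1800s is Friday. For year 75: 75÷12 = 6 r 3, and 3÷4 = 0, so 6+3+0 = 9.
Friday + 9 ≡ Sunday — that's 1875's doomsday.
In July the doomsday date is Jul 11.
Jul 13 is 2 days after Jul 11; 2 mod 7 = 2, so Sunday + 2 = Tuesday.

Tuesday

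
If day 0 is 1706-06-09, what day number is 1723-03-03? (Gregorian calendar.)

6111

Jun 9, 1706 → Jun 9, 1707: 365 days.
Jun 9, 1707 → Jun 9, 1708: 366 days (Feb 29, 1708 is in that span).
Jun 9, 1708 → Jun 9, 1709: 365 days.
Jun 9, 1709 → Jun 9, 1710: 365 days.
Jun 9, 1710 → Jun 9, 1711: 365 days.
Jun 9, 1711 → Jun 9, 1712: 366 days (Feb 29, 1712 is in that span).
Jun 9, 1712 → Jun 9, 1713: 365 days.
Jun 9, 1713 → Jun 9, 1714: 365 days.
Jun 9, 1714 → Jun 9, 1715: 365 days.
Jun 9, 1715 → Jun 9, 1716: 366 days (Feb 29, 1716 is in that span).
Jun 9, 1716 → Jun 9, 1717: 365 days.
Jun 9, 1717 → Jun 9, 1718: 365 days.
Jun 9, 1718 → Jun 9, 1719: 365 days.
Jun 9, 1719 → Jun 9, 1720: 366 days (Feb 29, 1720 is in that span).
Jun 9, 1720 → Jun 9, 1721: 365 days.
Jun 9, 1721 → Jun 9, 1722: 365 days.
Jun 9, 1722 → Jul 9, 1722: 30 days (June has 30).
Jul 9, 1722 → Aug 9, 1722: 31 days (July has 31).
Aug 9, 1722 → Sep 9, 1722: 31 days (August has 31).
Sep 9, 1722 → Oct 9, 1722: 30 days (September has 30).
Oct 9, 1722 → Nov 9, 1722: 31 days (October has 31).
Nov 9, 1722 → Dec 9, 1722: 30 days (November has 30).
Dec 9, 1722 → Jan 9, 1723: 31 days (December has 31).
Jan 9, 1723 → Feb 9, 1723: 31 days (January has 31).
Feb 9, 1723 → Mar 3, 1723: 22 days.
Total: 6111 days.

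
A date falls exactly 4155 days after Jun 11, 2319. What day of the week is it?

Sunday

First find the weekday of Jun 11, 2319. Doomsday rule: the anchor day for the 2300s is Wednesday. For year 19: 19÷12 = 1 r 7, and 7÷4 = 1, so 1+7+1 = 9.
Wednesday + 9 ≡ Friday — that's 2319's doomsday.
In June the doomsday date is Jun 6.
Jun 11 is 5 days after Jun 6; 5 mod 7 = 5, so Friday + 5 = Wednesday.
4155 mod 7 = 4, so 4155 days after a Wednesday is Wednesday + 4 = Sunday.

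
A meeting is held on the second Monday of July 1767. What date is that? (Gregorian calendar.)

July 1, 1767 is a Wednesday.
The first Monday is therefore July 6 (5 days later).
The second Monday is 6 + 1×7 = July 13.

July 13, 1767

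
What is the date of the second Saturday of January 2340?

January 1, 2340 is a Monday.
The first Saturday is therefore January 6 (5 days later).
The second Saturday is 6 + 1×7 = January 13.

January 13, 2340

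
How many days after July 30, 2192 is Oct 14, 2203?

4092

Jul 30, 2192 → Jul 30, 2193: 365 days.
Jul 30, 2193 → Jul 30, 2194: 365 days.
Jul 30, 2194 → Jul 30, 2195: 365 days.
Jul 30, 2195 → Jul 30, 2196: 366 days (Feb 29, 2196 is in that span).
Jul 30, 2196 → Jul 30, 2197: 365 days.
Jul 30, 2197 → Jul 30, 2198: 365 days.
Jul 30, 2198 → Jul 30, 2199: 365 days.
Jul 30, 2199 → Jul 30, 2200: 365 days.
Jul 30, 2200 → Jul 30, 2201: 365 days.
Jul 30, 2201 → Jul 30, 2202: 365 days.
Jul 30, 2202 → Jul 30, 2203: 365 days.
Jul 30, 2203 → Aug 30, 2203: 31 days (July has 31).
Aug 30, 2203 → Sep 30, 2203: 31 days (August has 31).
Sep 30, 2203 → Oct 14, 2203: 14 days.
Total: 4092 days.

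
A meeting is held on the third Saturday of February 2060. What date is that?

February 1, 2060 is a Sunday.
The first Saturday is therefore February 7 (6 days later).
The third Saturday is 7 + 2×7 = February 21.

February 21, 2060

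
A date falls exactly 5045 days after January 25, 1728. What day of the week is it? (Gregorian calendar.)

Friday

Jan 25, 1728 is a Sunday.
5045 mod 7 = 5, so 5045 days after a Sunday is Sunday + 5 = Friday.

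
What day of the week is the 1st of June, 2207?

Doomsday rule: the anchor day for the 2200s is Friday. For year 07: 7÷12 = 0 r 7, and 7÷4 = 1, so 0+7+1 = 8.
Friday + 8 ≡ Saturday — that's 2207's doomsday.
In June the doomsday date is Jun 6.
Jun 1 is 5 days before Jun 6; 5 mod 7 = 5, so Saturday − 5 = Monday.

Monday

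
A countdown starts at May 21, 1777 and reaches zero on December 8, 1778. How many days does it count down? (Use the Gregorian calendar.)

566

May 21, 1777 → May 21, 1778: 365 days.
May 21, 1778 → Jun 21, 1778: 31 days (May has 31).
Jun 21, 1778 → Jul 21, 1778: 30 days (June has 30).
Jul 21, 1778 → Aug 21, 1778: 31 days (July has 31).
Aug 21, 1778 → Sep 21, 1778: 31 days (August has 31).
Sep 21, 1778 → Oct 21, 1778: 30 days (September has 30).
Oct 21, 1778 → Nov 21, 1778: 31 days (October has 31).
Nov 21, 1778 → Dec 8, 1778: 17 days.
Total: 566 days.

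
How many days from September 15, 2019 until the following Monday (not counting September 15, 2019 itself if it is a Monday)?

Sep 15, 2019 is a Sunday.
From Sunday to the next Monday is 1 day.

1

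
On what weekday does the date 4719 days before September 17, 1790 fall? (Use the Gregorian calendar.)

Thursday

First find the weekday of Sep 17, 1790. Doomsday rule: the anchor day for the 1700s is Sunday. For year 90: 90÷12 = 7 r 6, and 6÷4 = 1, so 7+6+1 = 14.
Sunday + 14 ≡ Sunday — that's 1790's doomsday.
In September the doomsday date is Sep 5.
Sep 17 is 12 days after Sep 5; 12 mod 7 = 5, so Sunday + 5 = Friday.
4719 mod 7 = 1, so 4719 days before a Friday is Friday − 1 = Thursday.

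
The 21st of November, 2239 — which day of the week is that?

Doomsday rule: the anchor day for the 2200s is Friday. For year 39: 39÷12 = 3 r 3, and 3÷4 = 0, so 3+3+0 = 6.
Friday + 6 ≡ Thursday — that's 2239's doomsday.
In November the doomsday date is Nov 7.
Nov 21 is 14 days after Nov 7; 14 mod 7 = 0, so Thursday + 0 = Thursday.

Thursday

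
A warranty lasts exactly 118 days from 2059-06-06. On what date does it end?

October 2, 2059

Jun has 30 days: +25 → Jul 1, 2059 (93 left).
Jul has 31 days: +31 → Aug 1, 2059 (62 left).
Aug has 31 days: +31 → Sep 1, 2059 (31 left).
Sep has 30 days: +30 → Oct 1, 2059 (1 left).
+1 → Oct 2, 2059.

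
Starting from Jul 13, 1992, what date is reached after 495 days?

November 20, 1993

+365 (one year) → Jul 13, 1993 (130 left).
Jul has 31 days: +19 → Aug 1, 1993 (111 left).
Aug has 31 days: +31 → Sep 1, 1993 (80 left).
Sep has 30 days: +30 → Oct 1, 1993 (50 left).
Oct has 31 days: +31 → Nov 1, 1993 (19 left).
+19 → Nov 20, 1993.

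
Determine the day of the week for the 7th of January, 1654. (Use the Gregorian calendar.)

Doomsday rule: the anchor day for the 1600s is Tuesday. For year 54: 54÷12 = 4 r 6, and 6÷4 = 1, so 4+6+1 = 11.
Tuesday + 11 ≡ Saturday — that's 1654's doomsday.
In January the doomsday date is Jan 3 (1654 is not a leap year).
Jan 7 is 4 days after Jan 3; 4 mod 7 = 4, so Saturday + 4 = Wednesday.

Wednesday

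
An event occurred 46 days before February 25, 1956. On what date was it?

January 10, 1956

−25 → Jan 31, 1956 (end of Jan, 31 days; 21 left).
−21 → Jan 10, 1956.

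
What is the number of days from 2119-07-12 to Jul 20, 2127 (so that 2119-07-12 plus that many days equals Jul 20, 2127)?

2930

Jul 12, 2119 → Jul 12, 2120: 366 days (Feb 29, 2120 is in that span).
Jul 12, 2120 → Jul 12, 2121: 365 days.
Jul 12, 2121 → Jul 12, 2122: 365 days.
Jul 12, 2122 → Jul 12, 2123: 365 days.
Jul 12, 2123 → Jul 12, 2124: 366 days (Feb 29, 2124 is in that span).
Jul 12, 2124 → Jul 12, 2125: 365 days.
Jul 12, 2125 → Jul 12, 2126: 365 days.
Jul 12, 2126 → Aug 12, 2126: 31 days (July has 31).
Aug 12, 2126 → Sep 12, 2126: 31 days (August has 31).
Sep 12, 2126 → Oct 12, 2126: 30 days (September has 30).
Oct 12, 2126 → Nov 12, 2126: 31 days (October has 31).
Nov 12, 2126 → Dec 12, 2126: 30 days (November has 30).
Dec 12, 2126 → Jan 12, 2127: 31 days (December has 31).
Jan 12, 2127 → Feb 12, 2127: 31 days (January has 31).
Feb 12, 2127 → Mar 12, 2127: 28 days (February has 28).
Mar 12, 2127 → Apr 12, 2127: 31 days (March has 31).
Apr 12, 2127 → May 12, 2127: 30 days (April has 30).
May 12, 2127 → Jun 12, 2127: 31 days (May has 31).
Jun 12, 2127 → Jul 12, 2127: 30 days (June has 30).
Jul 12, 2127 → Jul 20, 2127: 8 days.
Total: 2930 days.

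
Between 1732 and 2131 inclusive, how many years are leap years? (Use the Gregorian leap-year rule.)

97

Multiples of 4 in [1732,2131]: 100.
Of those, multiples of 100: 4 (not leap unless ÷400).
Multiples of 400: 1.
Leap years = 100 − 4 + 1 = 97.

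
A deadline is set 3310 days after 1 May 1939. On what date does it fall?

May 23, 1948

+366 (one year; includes Feb 29, 1940) → May 1, 1940 (2944 left).
+365 (one year) → May 1, 1941 (2579 left).
+365 (one year) → May 1, 1942 (2214 left).
+365 (one year) → May 1, 1943 (1849 left).
+366 (one year; includes Feb 29, 1944) → May 1, 1944 (1483 left).
+365 (one year) → May 1, 1945 (1118 left).
+365 (one year) → May 1, 1946 (753 left).
+365 (one year) → May 1, 1947 (388 left).
May has 31 days: +31 → Jun 1, 1947 (357 left).
Jun has 30 days: +30 → Jul 1, 1947 (327 left).
Jul has 31 days: +31 → Aug 1, 1947 (296 left).
Aug has 31 days: +31 → Sep 1, 1947 (265 left).
Sep has 30 days: +30 → Oct 1, 1947 (235 left).
Oct has 31 days: +31 → Nov 1, 1947 (204 left).
Nov has 30 days: +30 → Dec 1, 1947 (174 left).
Dec has 31 days: +31 → Jan 1, 1948 (143 left).
Jan has 31 days: +31 → Feb 1, 1948 (112 left).
Feb has 29 days: +29 → Mar 1, 1948 (83 left).
Mar has 31 days: +31 → Apr 1, 1948 (52 left).
Apr has 30 days: +30 → May 1, 1948 (22 left).
+22 → May 23, 1948.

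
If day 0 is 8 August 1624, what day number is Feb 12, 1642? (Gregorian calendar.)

Aug 8, 1624 → Aug 8, 1625: 365 days.
Aug 8, 1625 → Aug 8, 1626: 365 days.
Aug 8, 1626 → Aug 8, 1627: 365 days.
Aug 8, 1627 → Aug 8, 1628: 366 days (Feb 29, 1628 is in that span).
Aug 8, 1628 → Aug 8, 1629: 365 days.
Aug 8, 1629 → Aug 8, 1630: 365 days.
Aug 8, 1630 → Aug 8, 1631: 365 days.
Aug 8, 1631 → Aug 8, 1632: 366 days (Feb 29, 1632 is in that span).
Aug 8, 1632 → Aug 8, 1633: 365 days.
Aug 8, 1633 → Aug 8, 1634: 365 days.
Aug 8, 1634 → Aug 8, 1635: 365 days.
Aug 8, 1635 → Aug 8, 1636: 366 days (Feb 29, 1636 is in that span).
Aug 8, 1636 → Aug 8, 1637: 365 days.
Aug 8, 1637 → Aug 8, 1638: 365 days.
Aug 8, 1638 → Aug 8, 1639: 365 days.
Aug 8, 1639 → Aug 8, 1640: 366 days (Feb 29, 1640 is in that span).
Aug 8, 1640 → Aug 8, 1641: 365 days.
Aug 8, 1641 → Sep 8, 1641: 31 days (August has 31).
Sep 8, 1641 → Oct 8, 1641: 30 days (September has 30).
Oct 8, 1641 → Nov 8, 1641: 31 days (October has 31).
Nov 8, 1641 → Dec 8, 1641: 30 days (November has 30).
Dec 8, 1641 → Jan 8, 1642: 31 days (December has 31).
Jan 8, 1642 → Feb 8, 1642: 31 days (January has 31).
Feb 8, 1642 → Feb 12, 1642: 4 days.
Total: 6397 days.

6397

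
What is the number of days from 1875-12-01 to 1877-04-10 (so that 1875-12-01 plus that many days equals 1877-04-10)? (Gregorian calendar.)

496

Dec 1, 1875 → Dec 1, 1876: 366 days (Feb 29, 1876 is in that span).
Dec 1, 1876 → Jan 1, 1877: 31 days (December has 31).
Jan 1, 1877 → Feb 1, 1877: 31 days (January has 31).
Feb 1, 1877 → Mar 1, 1877: 28 days (February has 28).
Mar 1, 1877 → Apr 1, 1877: 31 days (March has 31).
Apr 1, 1877 → Apr 10, 1877: 9 days.
Total: 496 days.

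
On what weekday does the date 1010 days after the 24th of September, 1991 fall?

Thursday

First find the weekday of Sep 24, 1991. Doomsday rule: the anchor day for the 1900s is Wednesday. For year 91: 91÷12 = 7 r 7, and 7÷4 = 1, so 7+7+1 = 15.
Wednesday + 15 ≡ Thursday — that's 1991's doomsday.
In September the doomsday date is Sep 5.
Sep 24 is 19 days after Sep 5; 19 mod 7 = 5, so Thursday + 5 = Tuesday.
1010 mod 7 = 2, so 1010 days after a Tuesday is Tuesday + 2 = Thursday.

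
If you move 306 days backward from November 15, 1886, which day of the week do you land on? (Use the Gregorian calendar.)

Wednesday

First find the weekday of Nov 15, 1886. Doomsday rule: the anchor day for the 1800s is Friday. For year 86: 86÷12 = 7 r 2, and 2÷4 = 0, so 7+2+0 = 9.
Friday + 9 ≡ Sunday — that's 1886's doomsday.
In November the doomsday date is Nov 7.
Nov 15 is 8 days after Nov 7; 8 mod 7 = 1, so Sunday + 1 = Monday.
306 mod 7 = 5, so 306 days before a Monday is Monday − 5 = Wednesday.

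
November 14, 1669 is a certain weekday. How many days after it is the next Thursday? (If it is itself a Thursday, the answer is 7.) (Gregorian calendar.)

7

Nov 14, 1669 is a Thursday.
From Thursday to the next Thursday is 7 days.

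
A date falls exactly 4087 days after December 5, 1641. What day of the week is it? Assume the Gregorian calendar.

First find the weekday of Dec 5, 1641. Doomsday rule: the anchor day for the 1600s is Tuesday. For year 41: 41÷12 = 3 r 5, and 5÷4 = 1, so 3+5+1 = 9.
Tuesday + 9 ≡ Thursday — that's 1641's doomsday.
In December the doomsday date is Dec 12.
Dec 5 is 7 days before Dec 12; 7 mod 7 = 0, so Thursday − 0 = Thursday.
4087 mod 7 = 6, so 4087 days after a Thursday is Thursday + 6 = Wednesday.

Wednesday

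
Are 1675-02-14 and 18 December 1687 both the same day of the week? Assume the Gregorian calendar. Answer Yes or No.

From Feb 14, 1675 to Dec 18, 1687 is 4690 days.
4690 mod 7 = 0, so they are the same weekday.
(Feb 14, 1675 is a Thursday; Dec 18, 1687 is a Thursday.)

Yes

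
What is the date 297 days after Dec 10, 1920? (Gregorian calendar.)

Dec has 31 days: +22 → Jan 1, 1921 (275 left).
Jan has 31 days: +31 → Feb 1, 1921 (244 left).
Feb has 28 days: +28 → Mar 1, 1921 (216 left).
Mar has 31 days: +31 → Apr 1, 1921 (185 left).
Apr has 30 days: +30 → May 1, 1921 (155 left).
May has 31 days: +31 → Jun 1, 1921 (124 left).
Jun has 30 days: +30 → Jul 1, 1921 (94 left).
Jul has 31 days: +31 → Aug 1, 1921 (63 left).
Aug has 31 days: +31 → Sep 1, 1921 (32 left).
Sep has 30 days: +30 → Oct 1, 1921 (2 left).
+2 → Oct 3, 1921.

October 3, 1921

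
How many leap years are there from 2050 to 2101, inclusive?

12

Multiples of 4 in [2050,2101]: 13.
Of those, multiples of 100: 1 (not leap unless ÷400).
Multiples of 400: 0.
Leap years = 13 − 1 + 0 = 12.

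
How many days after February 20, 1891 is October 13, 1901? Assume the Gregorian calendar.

3887

Feb 20, 1891 → Feb 20, 1892: 365 days.
Feb 20, 1892 → Feb 20, 1893: 366 days (Feb 29, 1892 is in that span).
Feb 20, 1893 → Feb 20, 1894: 365 days.
Feb 20, 1894 → Feb 20, 1895: 365 days.
Feb 20, 1895 → Feb 20, 1896: 365 days.
Feb 20, 1896 → Feb 20, 1897: 366 days (Feb 29, 1896 is in that span).
Feb 20, 1897 → Feb 20, 1898: 365 days.
Feb 20, 1898 → Feb 20, 1899: 365 days.
Feb 20, 1899 → Feb 20, 1900: 365 days.
Feb 20, 1900 → Feb 20, 1901: 365 days.
Feb 20, 1901 → Mar 20, 1901: 28 days (February has 28).
Mar 20, 1901 → Apr 20, 1901: 31 days (March has 31).
Apr 20, 1901 → May 20, 1901: 30 days (April has 30).
May 20, 1901 → Jun 20, 1901: 31 days (May has 31).
Jun 20, 1901 → Jul 20, 1901: 30 days (June has 30).
Jul 20, 1901 → Aug 20, 1901: 31 days (July has 31).
Aug 20, 1901 → Sep 20, 1901: 31 days (August has 31).
Sep 20, 1901 → Oct 13, 1901: 23 days.
Total: 3887 days.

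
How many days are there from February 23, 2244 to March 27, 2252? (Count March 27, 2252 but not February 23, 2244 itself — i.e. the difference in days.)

Feb 23, 2244 → Feb 23, 2245: 366 days (Feb 29, 2244 is in that span).
Feb 23, 2245 → Feb 23, 2246: 365 days.
Feb 23, 2246 → Feb 23, 2247: 365 days.
Feb 23, 2247 → Feb 23, 2248: 365 days.
Feb 23, 2248 → Feb 23, 2249: 366 days (Feb 29, 2248 is in that span).
Feb 23, 2249 → Feb 23, 2250: 365 days.
Feb 23, 2250 → Feb 23, 2251: 365 days.
Feb 23, 2251 → Mar 23, 2251: 28 days (February has 28).
Mar 23, 2251 → Apr 23, 2251: 31 days (March has 31).
Apr 23, 2251 → May 23, 2251: 30 days (April has 30).
May 23, 2251 → Jun 23, 2251: 31 days (May has 31).
Jun 23, 2251 → Jul 23, 2251: 30 days (June has 30).
Jul 23, 2251 → Aug 23, 2251: 31 days (July has 31).
Aug 23, 2251 → Sep 23, 2251: 31 days (August has 31).
Sep 23, 2251 → Oct 23, 2251: 30 days (September has 30).
Oct 23, 2251 → Nov 23, 2251: 31 days (October has 31).
Nov 23, 2251 → Dec 23, 2251: 30 days (November has 30).
Dec 23, 2251 → Jan 23, 2252: 31 days (December has 31).
Jan 23, 2252 → Feb 23, 2252: 31 days (January has 31).
Feb 23, 2252 → Mar 23, 2252: 29 days (February has 29).
Mar 23, 2252 → Mar 27, 2252: 4 days.
Total: 2955 days.

2955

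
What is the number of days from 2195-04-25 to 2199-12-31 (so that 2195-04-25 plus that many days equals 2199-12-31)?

1711

Apr 25, 2195 → Apr 25, 2196: 366 days (Feb 29, 2196 is in that span).
Apr 25, 2196 → Apr 25, 2197: 365 days.
Apr 25, 2197 → Apr 25, 2198: 365 days.
Apr 25, 2198 → Apr 25, 2199: 365 days.
Apr 25, 2199 → May 25, 2199: 30 days (April has 30).
May 25, 2199 → Jun 25, 2199: 31 days (May has 31).
Jun 25, 2199 → Jul 25, 2199: 30 days (June has 30).
Jul 25, 2199 → Aug 25, 2199: 31 days (July has 31).
Aug 25, 2199 → Sep 25, 2199: 31 days (August has 31).
Sep 25, 2199 → Oct 25, 2199: 30 days (September has 30).
Oct 25, 2199 → Nov 25, 2199: 31 days (October has 31).
Nov 25, 2199 → Dec 25, 2199: 30 days (November has 30).
Dec 25, 2199 → Dec 31, 2199: 6 days.
Total: 1711 days.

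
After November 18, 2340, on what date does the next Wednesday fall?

November 20, 2340

Nov 18, 2340 is a Monday.
From Monday to the next Wednesday is 2 days.
Nov 18, 2340 + 2 = Nov 20, 2340.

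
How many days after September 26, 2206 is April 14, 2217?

3853

Sep 26, 2206 → Sep 26, 2207: 365 days.
Sep 26, 2207 → Sep 26, 2208: 366 days (Feb 29, 2208 is in that span).
Sep 26, 2208 → Sep 26, 2209: 365 days.
Sep 26, 2209 → Sep 26, 2210: 365 days.
Sep 26, 2210 → Sep 26, 2211: 365 days.
Sep 26, 2211 → Sep 26, 2212: 366 days (Feb 29, 2212 is in that span).
Sep 26, 2212 → Sep 26, 2213: 365 days.
Sep 26, 2213 → Sep 26, 2214: 365 days.
Sep 26, 2214 → Sep 26, 2215: 365 days.
Sep 26, 2215 → Sep 26, 2216: 366 days (Feb 29, 2216 is in that span).
Sep 26, 2216 → Oct 26, 2216: 30 days (September has 30).
Oct 26, 2216 → Nov 26, 2216: 31 days (October has 31).
Nov 26, 2216 → Dec 26, 2216: 30 days (November has 30).
Dec 26, 2216 → Jan 26, 2217: 31 days (December has 31).
Jan 26, 2217 → Feb 26, 2217: 31 days (January has 31).
Feb 26, 2217 → Mar 26, 2217: 28 days (February has 28).
Mar 26, 2217 → Apr 14, 2217: 19 days.
Total: 3853 days.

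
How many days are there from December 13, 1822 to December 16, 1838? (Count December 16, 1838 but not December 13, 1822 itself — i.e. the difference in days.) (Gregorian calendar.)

Dec 13, 1822 → Dec 13, 1823: 365 days.
Dec 13, 1823 → Dec 13, 1824: 366 days (Feb 29, 1824 is in that span).
Dec 13, 1824 → Dec 13, 1825: 365 days.
Dec 13, 1825 → Dec 13, 1826: 365 days.
Dec 13, 1826 → Dec 13, 1827: 365 days.
Dec 13, 1827 → Dec 13, 1828: 366 days (Feb 29, 1828 is in that span).
Dec 13, 1828 → Dec 13, 1829: 365 days.
Dec 13, 1829 → Dec 13, 1830: 365 days.
Dec 13, 1830 → Dec 13, 1831: 365 days.
Dec 13, 1831 → Dec 13, 1832: 366 days (Feb 29, 1832 is in that span).
Dec 13, 1832 → Dec 13, 1833: 365 days.
Dec 13, 1833 → Dec 13, 1834: 365 days.
Dec 13, 1834 → Dec 13, 1835: 365 days.
Dec 13, 1835 → Dec 13, 1836: 366 days (Feb 29, 1836 is in that span).
Dec 13, 1836 → Dec 13, 1837: 365 days.
Dec 13, 1837 → Jan 13, 1838: 31 days (December has 31).
Jan 13, 1838 → Feb 13, 1838: 31 days (January has 31).
Feb 13, 1838 → Mar 13, 1838: 28 days (February has 28).
Mar 13, 1838 → Apr 13, 1838: 31 days (March has 31).
Apr 13, 1838 → May 13, 1838: 30 days (April has 30).
May 13, 1838 → Jun 13, 1838: 31 days (May has 31).
Jun 13, 1838 → Jul 13, 1838: 30 days (June has 30).
Jul 13, 1838 → Aug 13, 1838: 31 days (July has 31).
Aug 13, 1838 → Sep 13, 1838: 31 days (August has 31).
Sep 13, 1838 → Oct 13, 1838: 30 days (September has 30).
Oct 13, 1838 → Nov 13, 1838: 31 days (October has 31).
Nov 13, 1838 → Dec 13, 1838: 30 days (November has 30).
Dec 13, 1838 → Dec 16, 1838: 3 days.
Total: 5847 days.

5847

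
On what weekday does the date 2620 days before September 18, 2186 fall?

Sep 18, 2186 is a Monday.
2620 mod 7 = 2, so 2620 days before a Monday is Monday − 2 = Saturday.

Saturday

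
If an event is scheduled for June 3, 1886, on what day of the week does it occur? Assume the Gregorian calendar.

Thursday

Doomsday rule: the anchor day for the 1800s is Friday. For year 86: 86÷12 = 7 r 2, and 2÷4 = 0, so 7+2+0 = 9.
Friday + 9 ≡ Sunday — that's 1886's doomsday.
In June the doomsday date is Jun 6.
Jun 3 is 3 days before Jun 6; 3 mod 7 = 3, so Sunday − 3 = Thursday.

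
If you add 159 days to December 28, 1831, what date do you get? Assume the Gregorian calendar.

Dec has 31 days: +4 → Jan 1, 1832 (155 left).
Jan has 31 days: +31 → Feb 1, 1832 (124 left).
Feb has 29 days: +29 → Mar 1, 1832 (95 left).
Mar has 31 days: +31 → Apr 1, 1832 (64 left).
Apr has 30 days: +30 → May 1, 1832 (34 left).
May has 31 days: +31 → Jun 1, 1832 (3 left).
+3 → Jun 4, 1832.

June 4, 1832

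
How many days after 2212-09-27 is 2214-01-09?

Sep 27, 2212 → Sep 27, 2213: 365 days.
Sep 27, 2213 → Oct 27, 2213: 30 days (September has 30).
Oct 27, 2213 → Nov 27, 2213: 31 days (October has 31).
Nov 27, 2213 → Dec 27, 2213: 30 days (November has 30).
Dec 27, 2213 → Jan 9, 2214: 13 days.
Total: 469 days.

469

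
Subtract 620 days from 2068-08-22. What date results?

December 11, 2066

−366 (one year; includes Feb 29, 2068) → Aug 22, 2067 (254 left).
−22 → Jul 31, 2067 (end of Jul, 31 days; 232 left).
−31 → Jun 30, 2067 (end of Jun, 30 days; 201 left).
−30 → May 31, 2067 (end of May, 31 days; 171 left).
−31 → Apr 30, 2067 (end of Apr, 30 days; 140 left).
−30 → Mar 31, 2067 (end of Mar, 31 days; 110 left).
−31 → Feb 28, 2067 (end of Feb, 28 days; 79 left).
−28 → Jan 31, 2067 (end of Jan, 31 days; 51 left).
−31 → Dec 31, 2066 (end of Dec, 31 days; 20 left).
−20 → Dec 11, 2066.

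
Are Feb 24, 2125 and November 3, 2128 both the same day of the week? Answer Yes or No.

From Feb 24, 2125 to Nov 3, 2128 is 1348 days.
1348 mod 7 = 4, so they are different weekdays.
(Feb 24, 2125 is a Saturday; Nov 3, 2128 is a Wednesday.)

No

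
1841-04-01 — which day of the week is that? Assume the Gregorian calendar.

Thursday

Doomsday rule: the anchor day for the 1800s is Friday. For year 41: 41÷12 = 3 r 5, and 5÷4 = 1, so 3+5+1 = 9.
Friday + 9 ≡ Sunday — that's 1841's doomsday.
In April the doomsday date is Apr 4.
Apr 1 is 3 days before Apr 4; 3 mod 7 = 3, so Sunday − 3 = Thursday.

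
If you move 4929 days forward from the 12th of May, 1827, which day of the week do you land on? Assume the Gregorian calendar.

Sunday

May 12, 1827 is a Saturday.
4929 mod 7 = 1, so 4929 days after a Saturday is Saturday + 1 = Sunday.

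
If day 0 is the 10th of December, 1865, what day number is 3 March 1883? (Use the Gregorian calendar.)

6292

Dec 10, 1865 → Dec 10, 1866: 365 days.
Dec 10, 1866 → Dec 10, 1867: 365 days.
Dec 10, 1867 → Dec 10, 1868: 366 days (Feb 29, 1868 is in that span).
Dec 10, 1868 → Dec 10, 1869: 365 days.
Dec 10, 1869 → Dec 10, 1870: 365 days.
Dec 10, 1870 → Dec 10, 1871: 365 days.
Dec 10, 1871 → Dec 10, 1872: 366 days (Feb 29, 1872 is in that span).
Dec 10, 1872 → Dec 10, 1873: 365 days.
Dec 10, 1873 → Dec 10, 1874: 365 days.
Dec 10, 1874 → Dec 10, 1875: 365 days.
Dec 10, 1875 → Dec 10, 1876: 366 days (Feb 29, 1876 is in that span).
Dec 10, 1876 → Dec 10, 1877: 365 days.
Dec 10, 1877 → Dec 10, 1878: 365 days.
Dec 10, 1878 → Dec 10, 1879: 365 days.
Dec 10, 1879 → Dec 10, 1880: 366 days (Feb 29, 1880 is in that span).
Dec 10, 1880 → Dec 10, 1881: 365 days.
Dec 10, 1881 → Dec 10, 1882: 365 days.
Dec 10, 1882 → Jan 10, 1883: 31 days (December has 31).
Jan 10, 1883 → Feb 10, 1883: 31 days (January has 31).
Feb 10, 1883 → Mar 3, 1883: 21 days.
Total: 6292 days.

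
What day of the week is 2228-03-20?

Doomsday rule: the anchor day for the 2200s is Friday. For year 28: 28÷12 = 2 r 4, and 4÷4 = 1, so 2+4+1 = 7.
Friday + 7 ≡ Friday — that's 2228's doomsday.
In March the doomsday date is Mar 14.
Mar 20 is 6 days after Mar 14; 6 mod 7 = 6, so Friday + 6 = Thursday.

Thursday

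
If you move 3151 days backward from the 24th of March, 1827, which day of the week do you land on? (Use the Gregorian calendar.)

Mar 24, 1827 is a Saturday.
3151 mod 7 = 1, so 3151 days before a Saturday is Saturday − 1 = Friday.

Friday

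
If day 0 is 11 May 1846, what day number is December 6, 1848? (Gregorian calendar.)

May 11, 1846 → May 11, 1847: 365 days.
May 11, 1847 → May 11, 1848: 366 days (Feb 29, 1848 is in that span).
May 11, 1848 → Jun 11, 1848: 31 days (May has 31).
Jun 11, 1848 → Jul 11, 1848: 30 days (June has 30).
Jul 11, 1848 → Aug 11, 1848: 31 days (July has 31).
Aug 11, 1848 → Sep 11, 1848: 31 days (August has 31).
Sep 11, 1848 → Oct 11, 1848: 30 days (September has 30).
Oct 11, 1848 → Nov 11, 1848: 31 days (October has 31).
Nov 11, 1848 → Dec 6, 1848: 25 days.
Total: 940 days.

940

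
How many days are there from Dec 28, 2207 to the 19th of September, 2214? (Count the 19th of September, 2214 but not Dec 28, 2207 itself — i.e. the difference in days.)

Dec 28, 2207 → Dec 28, 2208: 366 days (Feb 29, 2208 is in that span).
Dec 28, 2208 → Dec 28, 2209: 365 days.
Dec 28, 2209 → Dec 28, 2210: 365 days.
Dec 28, 2210 → Dec 28, 2211: 365 days.
Dec 28, 2211 → Dec 28, 2212: 366 days (Feb 29, 2212 is in that span).
Dec 28, 2212 → Dec 28, 2213: 365 days.
Dec 28, 2213 → Jan 28, 2214: 31 days (December has 31).
Jan 28, 2214 → Feb 28, 2214: 31 days (January has 31).
Feb 28, 2214 → Mar 28, 2214: 28 days (February has 28).
Mar 28, 2214 → Apr 28, 2214: 31 days (March has 31).
Apr 28, 2214 → May 28, 2214: 30 days (April has 30).
May 28, 2214 → Jun 28, 2214: 31 days (May has 31).
Jun 28, 2214 → Jul 28, 2214: 30 days (June has 30).
Jul 28, 2214 → Aug 28, 2214: 31 days (July has 31).
Aug 28, 2214 → Sep 19, 2214: 22 days.
Total: 2457 days.

2457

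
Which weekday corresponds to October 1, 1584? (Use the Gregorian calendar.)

Monday

Doomsday rule: the anchor day for the 1500s is Wednesday. For year 84: 84÷12 = 7 r 0, and 0÷4 = 0, so 7+0+0 = 7.
Wednesday + 7 ≡ Wednesday — that's 1584's doomsday.
In October the doomsday date is Oct 10.
Oct 1 is 9 days before Oct 10; 9 mod 7 = 2, so Wednesday − 2 = Monday.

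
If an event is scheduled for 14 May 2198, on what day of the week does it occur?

Monday

Doomsday rule: the anchor day for the 2100s is Sunday. For year 98: 98÷12 = 8 r 2, and 2÷4 = 0, so 8+2+0 = 10.
Sunday + 10 ≡ Wednesday — that's 2198's doomsday.
In May the doomsday date is May 9.
May 14 is 5 days after May 9; 5 mod 7 = 5, so Wednesday + 5 = Monday.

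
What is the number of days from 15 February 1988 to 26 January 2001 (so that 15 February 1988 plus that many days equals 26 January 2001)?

Feb 15, 1988 → Feb 15, 1989: 366 days (Feb 29, 1988 is in that span).
Feb 15, 1989 → Feb 15, 1990: 365 days.
Feb 15, 1990 → Feb 15, 1991: 365 days.
Feb 15, 1991 → Feb 15, 1992: 365 days.
Feb 15, 1992 → Feb 15, 1993: 366 days (Feb 29, 1992 is in that span).
Feb 15, 1993 → Feb 15, 1994: 365 days.
Feb 15, 1994 → Feb 15, 1995: 365 days.
Feb 15, 1995 → Feb 15, 1996: 365 days.
Feb 15, 1996 → Feb 15, 1997: 366 days (Feb 29, 1996 is in that span).
Feb 15, 1997 → Feb 15, 1998: 365 days.
Feb 15, 1998 → Feb 15, 1999: 365 days.
Feb 15, 1999 → Feb 15, 2000: 365 days.
Feb 15, 2000 → Mar 15, 2000: 29 days (February has 29).
Mar 15, 2000 → Apr 15, 2000: 31 days (March has 31).
Apr 15, 2000 → May 15, 2000: 30 days (April has 30).
May 15, 2000 → Jun 15, 2000: 31 days (May has 31).
Jun 15, 2000 → Jul 15, 2000: 30 days (June has 30).
Jul 15, 2000 → Aug 15, 2000: 31 days (July has 31).
Aug 15, 2000 → Sep 15, 2000: 31 days (August has 31).
Sep 15, 2000 → Oct 15, 2000: 30 days (September has 30).
Oct 15, 2000 → Nov 15, 2000: 31 days (October has 31).
Nov 15, 2000 → Dec 15, 2000: 30 days (November has 30).
Dec 15, 2000 → Jan 15, 2001: 31 days (December has 31).
Jan 15, 2001 → Jan 26, 2001: 11 days.
Total: 4729 days.

4729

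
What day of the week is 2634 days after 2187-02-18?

Tuesday

Feb 18, 2187 is a Sunday.
2634 mod 7 = 2, so 2634 days after a Sunday is Sunday + 2 = Tuesday.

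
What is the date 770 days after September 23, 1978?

November 1, 1980

+365 (one year) → Sep 23, 1979 (405 left).
+366 (one year; includes Feb 29, 1980) → Sep 23, 1980 (39 left).
Sep has 30 days: +8 → Oct 1, 1980 (31 left).
Oct has 31 days: +31 → Nov 1, 1980 (0 left).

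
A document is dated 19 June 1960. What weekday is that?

Sunday

January 1, 1960 is a Friday.
Jan 1, 1960 → Feb 1, 1960: 31 days (January has 31).
Feb 1, 1960 → Mar 1, 1960: 29 days (February has 29).
Mar 1, 1960 → Apr 1, 1960: 31 days (March has 31).
Apr 1, 1960 → May 1, 1960: 30 days (April has 30).
May 1, 1960 → Jun 1, 1960: 31 days (May has 31).
Jun 1, 1960 → Jun 19, 1960: 18 days.
Total: 170 days.
170 mod 7 = 2, so Friday + 2 = Sunday.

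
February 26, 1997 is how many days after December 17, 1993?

1167

Dec 17, 1993 → Dec 17, 1994: 365 days.
Dec 17, 1994 → Dec 17, 1995: 365 days.
Dec 17, 1995 → Dec 17, 1996: 366 days (Feb 29, 1996 is in that span).
Dec 17, 1996 → Jan 17, 1997: 31 days (December has 31).
Jan 17, 1997 → Feb 17, 1997: 31 days (January has 31).
Feb 17, 1997 → Feb 26, 1997: 9 days.
Total: 1167 days.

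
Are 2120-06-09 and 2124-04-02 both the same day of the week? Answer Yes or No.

Yes

From Jun 9, 2120 to Apr 2, 2124 is 1393 days.
1393 mod 7 = 0, so they are the same weekday.
(Jun 9, 2120 is a Sunday; Apr 2, 2124 is a Sunday.)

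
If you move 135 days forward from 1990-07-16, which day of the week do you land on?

Wednesday

Jul 16, 1990 is a Monday.
135 mod 7 = 2, so 135 days after a Monday is Monday + 2 = Wednesday.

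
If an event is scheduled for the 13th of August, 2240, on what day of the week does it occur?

Doomsday rule: the anchor day for the 2200s is Friday. For year 40: 40÷12 = 3 r 4, and 4÷4 = 1, so 3+4+1 = 8.
Friday + 8 ≡ Saturday — that's 2240's doomsday.
In August the doomsday date is Aug 8.
Aug 13 is 5 days after Aug 8; 5 mod 7 = 5, so Saturday + 5 = Thursday.

Thursday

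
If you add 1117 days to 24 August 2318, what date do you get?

September 14, 2321

+365 (one year) → Aug 24, 2319 (752 left).
+366 (one year; includes Feb 29, 2320) → Aug 24, 2320 (386 left).
Aug has 31 days: +8 → Sep 1, 2320 (378 left).
Sep has 30 days: +30 → Oct 1, 2320 (348 left).
Oct has 31 days: +31 → Nov 1, 2320 (317 left).
Nov has 30 days: +30 → Dec 1, 2320 (287 left).
Dec has 31 days: +31 → Jan 1, 2321 (256 left).
Jan has 31 days: +31 → Feb 1, 2321 (225 left).
Feb has 28 days: +28 → Mar 1, 2321 (197 left).
Mar has 31 days: +31 → Apr 1, 2321 (166 left).
Apr has 30 days: +30 → May 1, 2321 (136 left).
May has 31 days: +31 → Jun 1, 2321 (105 left).
Jun has 30 days: +30 → Jul 1, 2321 (75 left).
Jul has 31 days: +31 → Aug 1, 2321 (44 left).
Aug has 31 days: +31 → Sep 1, 2321 (13 left).
+13 → Sep 14, 2321.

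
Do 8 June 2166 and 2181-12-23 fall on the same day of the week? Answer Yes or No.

From Jun 8, 2166 to Dec 23, 2181 is 5677 days.
5677 mod 7 = 0, so they are the same weekday.
(Jun 8, 2166 is a Sunday; Dec 23, 2181 is a Sunday.)

Yes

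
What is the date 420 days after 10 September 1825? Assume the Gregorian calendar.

+365 (one year) → Sep 10, 1826 (55 left).
Sep has 30 days: +21 → Oct 1, 1826 (34 left).
Oct has 31 days: +31 → Nov 1, 1826 (3 left).
+3 → Nov 4, 1826.

November 4, 1826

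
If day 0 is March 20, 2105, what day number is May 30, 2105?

Mar 20, 2105 → Apr 20, 2105: 31 days (March has 31).
Apr 20, 2105 → May 20, 2105: 30 days (April has 30).
May 20, 2105 → May 30, 2105: 10 days.
Total: 71 days.

71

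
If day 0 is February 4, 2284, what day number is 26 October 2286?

995

Feb 4, 2284 → Feb 4, 2285: 366 days (Feb 29, 2284 is in that span).
Feb 4, 2285 → Feb 4, 2286: 365 days.
Feb 4, 2286 → Mar 4, 2286: 28 days (February has 28).
Mar 4, 2286 → Apr 4, 2286: 31 days (March has 31).
Apr 4, 2286 → May 4, 2286: 30 days (April has 30).
May 4, 2286 → Jun 4, 2286: 31 days (May has 31).
Jun 4, 2286 → Jul 4, 2286: 30 days (June has 30).
Jul 4, 2286 → Aug 4, 2286: 31 days (July has 31).
Aug 4, 2286 → Sep 4, 2286: 31 days (August has 31).
Sep 4, 2286 → Oct 4, 2286: 30 days (September has 30).
Oct 4, 2286 → Oct 26, 2286: 22 days.
Total: 995 days.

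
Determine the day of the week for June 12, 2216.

Wednesday

January 1, 2216 is a Monday.
Jan 1, 2216 → Feb 1, 2216: 31 days (January has 31).
Feb 1, 2216 → Mar 1, 2216: 29 days (February has 29).
Mar 1, 2216 → Apr 1, 2216: 31 days (March has 31).
Apr 1, 2216 → May 1, 2216: 30 days (April has 30).
May 1, 2216 → Jun 1, 2216: 31 days (May has 31).
Jun 1, 2216 → Jun 12, 2216: 11 days.
Total: 163 days.
163 mod 7 = 2, so Monday + 2 = Wednesday.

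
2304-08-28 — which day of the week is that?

Sunday

Doomsday rule: the anchor day for the 2300s is Wednesday. For year 04: 4÷12 = 0 r 4, and 4÷4 = 1, so 0+4+1 = 5.
Wednesday + 5 ≡ Monday — that's 2304's doomsday.
In August the doomsday date is Aug 8.
Aug 28 is 20 days after Aug 8; 20 mod 7 = 6, so Monday + 6 = Sunday.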